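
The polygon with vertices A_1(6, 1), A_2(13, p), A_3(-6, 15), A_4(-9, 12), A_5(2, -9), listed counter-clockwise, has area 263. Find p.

The doubled signed area Σ (x_i y_{i+1} − x_{i+1} y_i) is linear in p.
With p=0 it equals 358; the coefficient of p is 12 (from the two edges through A_2).
So 12·p + 358 = 2·263 = 526 ⇒ p = 14.

14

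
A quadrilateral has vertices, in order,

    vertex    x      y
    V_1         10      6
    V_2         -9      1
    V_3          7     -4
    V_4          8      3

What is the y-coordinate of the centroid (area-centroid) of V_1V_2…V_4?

235/246

Apply the surveyor's formula. First the cross-terms c_i = x_i·y_{i+1} − x_{i+1}·y_i:
  64, 29, 53, 18  ⇒  2A = 164, A = 82.
Then Σ (y_i + y_{i+1})·c_i = 470, so ȳ = 470 / (6·82) = 235/246.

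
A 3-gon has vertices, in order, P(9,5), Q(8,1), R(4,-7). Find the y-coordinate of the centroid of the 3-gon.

-1/3

Apply the shoelace (surveyor's) formula. First the cross-terms c_i = x_i·y_{i+1} − x_{i+1}·y_i:
  -31, -60, 83  ⇒  2A = -8, A = -4.
Then Σ (y_i + y_{i+1})·c_i = 8, so ȳ = 8 / (6·(-4)) = -1/3.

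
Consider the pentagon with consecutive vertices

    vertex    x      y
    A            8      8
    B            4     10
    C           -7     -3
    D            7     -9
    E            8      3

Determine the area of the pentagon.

161.5

Apply Gauss's area formula: 2A = Σ (x_i·y_{i+1} − x_{i+1}·y_i), indices taken mod 5.
Σ = (48) + (58) + (84) + (93) + (40) = 323
Area = |Σ|/2 = 161.5.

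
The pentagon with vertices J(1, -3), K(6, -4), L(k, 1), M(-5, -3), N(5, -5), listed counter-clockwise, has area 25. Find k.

-5

The doubled signed area Σ (x_i y_{i+1} − x_{i+1} y_i) is linear in k.
With k=0 it equals 55; the coefficient of k is 1 (from the two edges through L).
So 1·k + 55 = 2·25 = 50 ⇒ k = -5.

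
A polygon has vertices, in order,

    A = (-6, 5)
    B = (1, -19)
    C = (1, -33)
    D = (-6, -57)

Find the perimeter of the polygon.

126

|AB| = √((7)² + (-24)²) = √625 = 25
|BC| = √((0)² + (-14)²) = √196 = 14
|CD| = √((-7)² + (-24)²) = √625 = 25
|DA| = √((0)² + (62)²) = √3844 = 62
Perimeter = 25 + 14 + 25 + 62 = 126.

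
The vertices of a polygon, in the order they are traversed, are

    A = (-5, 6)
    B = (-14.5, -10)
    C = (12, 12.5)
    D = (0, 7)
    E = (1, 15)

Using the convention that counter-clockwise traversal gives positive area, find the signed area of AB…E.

Apply the surveyor's formula: 2A = Σ (x_i·y_{i+1} − x_{i+1}·y_i), indices taken mod 5.
Σ = (137) + (-61.25) + (84) + (-7) + (81) = 233.75
Signed area = Σ/2 = 116.875 (positive ⇒ counter-clockwise traversal).

116.875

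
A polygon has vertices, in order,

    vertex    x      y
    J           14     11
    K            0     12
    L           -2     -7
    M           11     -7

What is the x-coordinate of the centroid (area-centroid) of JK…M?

Apply the shoelace (surveyor's) formula. First the cross-terms c_i = x_i·y_{i+1} − x_{i+1}·y_i:
  168, 24, 91, 219  ⇒  2A = 502, A = 251.
Then Σ (x_i + x_{i+1})·c_i = 8598, so x̄ = 8598 / (6·251) = 1433/251.

1433/251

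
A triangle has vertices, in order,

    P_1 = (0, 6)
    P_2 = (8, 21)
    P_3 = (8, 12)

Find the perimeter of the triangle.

|P_1P_2| = √((8)² + (15)²) = √289 = 17
|P_2P_3| = √((0)² + (-9)²) = √81 = 9
|P_3P_1| = √((-8)² + (-6)²) = √100 = 10
Perimeter = 17 + 9 + 10 = 36.

36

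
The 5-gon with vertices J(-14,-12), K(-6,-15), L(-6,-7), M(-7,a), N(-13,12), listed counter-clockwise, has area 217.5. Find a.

22

Write out the shoelace sum; only the two edges meeting at M involve a:
2·Area = [((-6)·a − (-7)·(-7)) + ((-7)·12 − (-13)·a)] + 414
       = 7·a + 281 = 435
⇒ a = 22.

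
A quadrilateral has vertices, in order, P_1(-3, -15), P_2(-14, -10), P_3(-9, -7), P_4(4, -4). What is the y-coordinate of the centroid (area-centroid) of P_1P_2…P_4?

Apply the shoelace (surveyor's) formula. First the cross-terms c_i = x_i·y_{i+1} − x_{i+1}·y_i:
  -180, 8, 64, -72  ⇒  2A = -180, A = -90.
Then Σ (y_i + y_{i+1})·c_i = 5028, so ȳ = 5028 / (6·(-90)) = -419/45.

-419/45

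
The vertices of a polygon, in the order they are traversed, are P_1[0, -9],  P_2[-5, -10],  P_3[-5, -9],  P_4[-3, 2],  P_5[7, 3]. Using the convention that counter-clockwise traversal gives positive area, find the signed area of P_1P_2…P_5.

Apply the shoelace (surveyor's) formula: 2A = Σ (x_i·y_{i+1} − x_{i+1}·y_i), indices taken mod 5.
Σ = (-45) + (-5) + (-37) + (-23) + (-63) = -173
Signed area = Σ/2 = -86.5 (negative ⇒ clockwise traversal).

-86.5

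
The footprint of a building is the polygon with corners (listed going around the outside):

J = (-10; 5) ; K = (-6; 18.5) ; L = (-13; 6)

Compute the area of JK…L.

22.25

Apply the shoelace formula: 2A = Σ (x_i·y_{i+1} − x_{i+1}·y_i), indices taken mod 3.
Cross-terms: -155, 204.5, -5  ⇒  Σ = 44.5
Area = |Σ|/2 = 22.25.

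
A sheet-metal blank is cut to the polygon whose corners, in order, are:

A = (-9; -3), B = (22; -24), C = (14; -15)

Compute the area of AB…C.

A→B: (-9)(-24) − (22)(-3) = 282
B→C: (22)(-15) − (14)(-24) = 6
C→A: (14)(-3) − (-9)(-15) = -177
Σ = 111
Area = |Σ|/2 = 55.5.

55.5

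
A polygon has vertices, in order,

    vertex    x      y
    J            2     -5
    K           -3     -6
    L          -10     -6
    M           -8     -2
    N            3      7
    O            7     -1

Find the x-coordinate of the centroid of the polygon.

-85/116

Apply the shoelace (surveyor's) formula. First the cross-terms c_i = x_i·y_{i+1} − x_{i+1}·y_i:
  -27, -42, -28, -50, -52, -33  ⇒  2A = -232, A = -116.
Then Σ (x_i + x_{i+1})·c_i = 510, so x̄ = 510 / (6·(-116)) = -85/116.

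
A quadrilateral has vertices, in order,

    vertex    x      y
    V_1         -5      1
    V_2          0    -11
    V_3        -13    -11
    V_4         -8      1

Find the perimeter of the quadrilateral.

|V_1V_2| = √((5)² + (-12)²) = √169 = 13
|V_2V_3| = √((-13)² + (0)²) = √169 = 13
|V_3V_4| = √((5)² + (12)²) = √169 = 13
|V_4V_1| = √((3)² + (0)²) = √9 = 3
Perimeter = 13 + 13 + 13 + 3 = 42.

42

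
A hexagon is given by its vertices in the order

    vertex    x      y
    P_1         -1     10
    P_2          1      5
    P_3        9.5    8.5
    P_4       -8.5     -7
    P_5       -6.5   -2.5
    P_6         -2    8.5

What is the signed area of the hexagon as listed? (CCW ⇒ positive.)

-72.125

Σ = (-15) + (-39) + (5.75) + (-24.25) + (-60.25) + (-11.5) = -144.25
Signed area = Σ/2 = -72.125 (negative ⇒ clockwise traversal).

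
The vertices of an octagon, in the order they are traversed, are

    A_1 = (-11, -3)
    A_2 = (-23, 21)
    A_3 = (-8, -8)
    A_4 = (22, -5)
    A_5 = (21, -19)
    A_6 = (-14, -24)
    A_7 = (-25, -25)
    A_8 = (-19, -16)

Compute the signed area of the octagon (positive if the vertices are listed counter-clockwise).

Apply Gauss's area formula: 2A = Σ (x_i·y_{i+1} − x_{i+1}·y_i), indices taken mod 8.
Σ = (-300) + (352) + (216) + (-313) + (-770) + (-250) + (-75) + (-119) = -1259
Signed area = Σ/2 = -629.5 (negative ⇒ clockwise traversal).

-629.5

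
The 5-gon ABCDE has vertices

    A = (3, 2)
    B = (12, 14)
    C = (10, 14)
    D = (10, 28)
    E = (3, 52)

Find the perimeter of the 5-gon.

|AB| = √((9)² + (12)²) = √225 = 15
|BC| = √((-2)² + (0)²) = √4 = 2
|CD| = √((0)² + (14)²) = √196 = 14
|DE| = √((-7)² + (24)²) = √625 = 25
|EA| = √((0)² + (-50)²) = √2500 = 50
Perimeter = 15 + 2 + 14 + 25 + 50 = 106.

106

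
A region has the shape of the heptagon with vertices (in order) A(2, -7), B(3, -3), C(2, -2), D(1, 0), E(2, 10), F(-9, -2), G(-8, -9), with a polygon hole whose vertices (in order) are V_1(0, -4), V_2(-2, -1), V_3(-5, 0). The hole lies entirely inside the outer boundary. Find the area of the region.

Outer boundary:
Apply the shoelace formula: 2A = Σ (x_i·y_{i+1} − x_{i+1}·y_i), indices taken mod 7.
Cross-terms: 15, 0, 2, 10, 86, 65, 74  ⇒  Σ = 252
Area = |Σ|/2 = 126.
Hole:
V_1→V_2: (0)(-1) − (-2)(-4) = -8
V_2→V_3: (-2)(0) − (-5)(-1) = -5
V_3→V_1: (-5)(-4) − (0)(0) = 20
Σ = 7
Area = |Σ|/2 = 3.5.
Net area = 126 − 3.5 = 122.5.

122.5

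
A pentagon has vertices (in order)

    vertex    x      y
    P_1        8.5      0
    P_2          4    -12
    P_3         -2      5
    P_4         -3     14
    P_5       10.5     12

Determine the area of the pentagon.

202

Apply Gauss's area formula: 2A = Σ (x_i·y_{i+1} − x_{i+1}·y_i), indices taken mod 5.
Cross-terms: -102, -4, -13, -183, -102  ⇒  Σ = -404
Area = |Σ|/2 = 202.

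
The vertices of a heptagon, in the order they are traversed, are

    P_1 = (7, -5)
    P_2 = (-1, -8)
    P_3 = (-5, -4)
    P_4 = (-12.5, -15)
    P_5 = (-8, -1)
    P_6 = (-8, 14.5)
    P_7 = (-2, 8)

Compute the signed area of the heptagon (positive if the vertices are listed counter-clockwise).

-192.25

Σ = (-61) + (-36) + (25) + (-107.5) + (-124) + (-35) + (-46) = -384.5
Signed area = Σ/2 = -192.25 (negative ⇒ clockwise traversal).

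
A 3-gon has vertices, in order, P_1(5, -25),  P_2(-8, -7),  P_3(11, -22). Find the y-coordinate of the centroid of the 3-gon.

-18

Apply the shoelace formula. First the cross-terms c_i = x_i·y_{i+1} − x_{i+1}·y_i:
  -235, 253, -165  ⇒  2A = -147, A = -73.5.
Then Σ (y_i + y_{i+1})·c_i = 7938, so ȳ = 7938 / (6·(-73.5)) = -18.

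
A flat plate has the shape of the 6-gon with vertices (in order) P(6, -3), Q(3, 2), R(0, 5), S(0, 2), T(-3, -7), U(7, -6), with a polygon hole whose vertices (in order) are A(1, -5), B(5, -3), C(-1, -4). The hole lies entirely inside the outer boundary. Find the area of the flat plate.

Outer boundary:
Apply the shoelace (surveyor's) formula: 2A = Σ (x_i·y_{i+1} − x_{i+1}·y_i), indices taken mod 6.
P→Q: (6)(2) − (3)(-3) = 21
Q→R: (3)(5) − (0)(2) = 15
R→S: (0)(2) − (0)(5) = 0
S→T: (0)(-7) − (-3)(2) = 6
T→U: (-3)(-6) − (7)(-7) = 67
U→P: (7)(-3) − (6)(-6) = 15
Σ = 124
Area = |Σ|/2 = 62.
Hole:
Σ = (22) + (-23) + (9) = 8
Area = |Σ|/2 = 4.
Net area = 62 − 4 = 58.

58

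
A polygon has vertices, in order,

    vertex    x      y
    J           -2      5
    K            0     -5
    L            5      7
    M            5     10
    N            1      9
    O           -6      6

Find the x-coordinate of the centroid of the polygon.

Apply the surveyor's formula. First the cross-terms c_i = x_i·y_{i+1} − x_{i+1}·y_i:
  10, 25, 15, 35, 60, -18  ⇒  2A = 127, A = 63.5.
Then Σ (x_i + x_{i+1})·c_i = 309, so x̄ = 309 / (6·63.5) = 103/127.

103/127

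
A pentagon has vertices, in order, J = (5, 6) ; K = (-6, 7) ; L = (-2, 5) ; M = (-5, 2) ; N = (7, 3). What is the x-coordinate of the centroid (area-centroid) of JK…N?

88/111

Apply Gauss's area formula. First the cross-terms c_i = x_i·y_{i+1} − x_{i+1}·y_i:
  71, -16, 21, -29, 27  ⇒  2A = 74, A = 37.
Then Σ (x_i + x_{i+1})·c_i = 176, so x̄ = 176 / (6·37) = 88/111.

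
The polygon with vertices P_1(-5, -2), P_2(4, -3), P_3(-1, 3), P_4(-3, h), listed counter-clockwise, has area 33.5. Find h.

The doubled signed area Σ (x_i y_{i+1} − x_{i+1} y_i) is linear in h.
With h=0 it equals 47; the coefficient of h is 4 (from the two edges through P_4).
So 4·h + 47 = 2·33.5 = 67 ⇒ h = 5.

5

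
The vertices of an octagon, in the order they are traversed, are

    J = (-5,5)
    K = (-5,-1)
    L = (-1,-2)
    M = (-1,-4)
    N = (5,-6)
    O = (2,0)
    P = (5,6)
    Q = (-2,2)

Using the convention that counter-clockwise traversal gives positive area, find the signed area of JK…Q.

56.5

Cross-terms: 30, 9, 2, 26, 12, 12, 22, 0  ⇒  Σ = 113
Signed area = Σ/2 = 56.5 (positive ⇒ counter-clockwise traversal).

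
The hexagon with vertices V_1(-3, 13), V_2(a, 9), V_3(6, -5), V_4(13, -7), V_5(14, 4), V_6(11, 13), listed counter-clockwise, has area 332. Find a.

-14

Write out the shoelace sum; only the two edges meeting at V_2 involve a:
2·Area = [((-3)·9 − a·13) + (a·(-5) − 6·9)] + 493
       = -18·a + 412 = 664
⇒ a = -14.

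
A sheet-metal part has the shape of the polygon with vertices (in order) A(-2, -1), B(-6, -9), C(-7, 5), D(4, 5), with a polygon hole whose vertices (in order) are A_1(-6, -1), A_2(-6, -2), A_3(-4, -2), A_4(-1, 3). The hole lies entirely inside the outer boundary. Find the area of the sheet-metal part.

Outer boundary:
Apply the surveyor's formula: 2A = Σ (x_i·y_{i+1} − x_{i+1}·y_i), indices taken mod 4.
Σ = (12) + (-93) + (-55) + (6) = -130
Area = |Σ|/2 = 65.
Hole:
Apply the shoelace formula: 2A = Σ (x_i·y_{i+1} − x_{i+1}·y_i), indices taken mod 4.
Σ = (6) + (4) + (-14) + (19) = 15
Area = |Σ|/2 = 7.5.
Net area = 65 − 7.5 = 57.5.

57.5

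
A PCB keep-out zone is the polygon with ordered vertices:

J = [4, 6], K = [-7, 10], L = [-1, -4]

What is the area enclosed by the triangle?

Apply the shoelace (surveyor's) formula: 2A = Σ (x_i·y_{i+1} − x_{i+1}·y_i), indices taken mod 3.
J→K: (4)(10) − (-7)(6) = 82
K→L: (-7)(-4) − (-1)(10) = 38
L→J: (-1)(6) − (4)(-4) = 10
Σ = 130
Area = |Σ|/2 = 65.

65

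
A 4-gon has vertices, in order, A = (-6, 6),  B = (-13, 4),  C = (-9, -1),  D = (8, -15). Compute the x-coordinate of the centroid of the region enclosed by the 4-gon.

-259/68

Apply the surveyor's formula. First the cross-terms c_i = x_i·y_{i+1} − x_{i+1}·y_i:
  54, 49, 143, -42  ⇒  2A = 204, A = 102.
Then Σ (x_i + x_{i+1})·c_i = -2331, so x̄ = -2331 / (6·102) = -259/68.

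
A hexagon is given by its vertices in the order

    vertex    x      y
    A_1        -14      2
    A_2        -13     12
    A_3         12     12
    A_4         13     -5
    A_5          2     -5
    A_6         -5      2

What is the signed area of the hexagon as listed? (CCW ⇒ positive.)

A_1→A_2: (-14)(12) − (-13)(2) = -142
A_2→A_3: (-13)(12) − (12)(12) = -300
A_3→A_4: (12)(-5) − (13)(12) = -216
A_4→A_5: (13)(-5) − (2)(-5) = -55
A_5→A_6: (2)(2) − (-5)(-5) = -21
A_6→A_1: (-5)(2) − (-14)(2) = 18
Σ = -716
Signed area = Σ/2 = -358 (negative ⇒ clockwise traversal).

-358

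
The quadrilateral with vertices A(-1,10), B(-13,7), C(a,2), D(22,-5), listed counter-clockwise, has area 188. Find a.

The doubled signed area Σ (x_i y_{i+1} − x_{i+1} y_i) is linear in a.
With a=0 it equals 268; the coefficient of a is -12 (from the two edges through C).
So -12·a + 268 = 2·188 = 376 ⇒ a = -9.

-9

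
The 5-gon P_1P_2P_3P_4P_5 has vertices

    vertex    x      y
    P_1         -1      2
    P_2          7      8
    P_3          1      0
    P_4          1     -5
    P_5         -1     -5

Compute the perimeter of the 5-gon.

|P_1P_2| = √((8)² + (6)²) = √100 = 10
|P_2P_3| = √((-6)² + (-8)²) = √100 = 10
|P_3P_4| = √((0)² + (-5)²) = √25 = 5
|P_4P_5| = √((-2)² + (0)²) = √4 = 2
|P_5P_1| = √((0)² + (7)²) = √49 = 7
Perimeter = 10 + 10 + 5 + 2 + 7 = 34.

34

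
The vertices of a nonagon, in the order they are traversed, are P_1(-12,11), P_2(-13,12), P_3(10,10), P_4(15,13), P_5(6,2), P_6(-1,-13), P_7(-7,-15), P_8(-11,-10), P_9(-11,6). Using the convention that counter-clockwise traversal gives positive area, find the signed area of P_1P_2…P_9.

Apply the shoelace (surveyor's) formula: 2A = Σ (x_i·y_{i+1} − x_{i+1}·y_i), indices taken mod 9.
Σ = (-1) + (-250) + (-20) + (-48) + (-76) + (-76) + (-95) + (-176) + (-49) = -791
Signed area = Σ/2 = -395.5 (negative ⇒ clockwise traversal).

-395.5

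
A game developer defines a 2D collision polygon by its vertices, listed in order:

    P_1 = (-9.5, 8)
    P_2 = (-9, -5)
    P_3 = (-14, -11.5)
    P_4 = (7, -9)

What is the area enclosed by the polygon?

165

Apply the shoelace (surveyor's) formula: 2A = Σ (x_i·y_{i+1} − x_{i+1}·y_i), indices taken mod 4.
Σ = (119.5) + (33.5) + (206.5) + (-29.5) = 330
Area = |Σ|/2 = 165.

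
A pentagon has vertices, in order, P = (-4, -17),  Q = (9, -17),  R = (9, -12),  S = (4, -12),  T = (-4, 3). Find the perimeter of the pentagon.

|PQ| = √((13)² + (0)²) = √169 = 13
|QR| = √((0)² + (5)²) = √25 = 5
|RS| = √((-5)² + (0)²) = √25 = 5
|ST| = √((-8)² + (15)²) = √289 = 17
|TP| = √((0)² + (-20)²) = √400 = 20
Perimeter = 13 + 5 + 5 + 17 + 20 = 60.

60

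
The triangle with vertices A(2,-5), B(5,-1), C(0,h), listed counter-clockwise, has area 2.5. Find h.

The doubled signed area Σ (x_i y_{i+1} − x_{i+1} y_i) is linear in h.
With h=0 it equals 23; the coefficient of h is 3 (from the two edges through C).
So 3·h + 23 = 2·2.5 = 5 ⇒ h = -6.

-6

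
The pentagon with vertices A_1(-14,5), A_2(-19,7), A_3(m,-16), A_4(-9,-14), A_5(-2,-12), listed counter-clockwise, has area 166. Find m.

Write out the shoelace sum; only the two edges meeting at A_3 involve m:
2·Area = [((-19)·(-16) − m·7) + (m·(-14) − (-9)·(-16))] + -101
       = -21·m + 59 = 332
⇒ m = -13.

-13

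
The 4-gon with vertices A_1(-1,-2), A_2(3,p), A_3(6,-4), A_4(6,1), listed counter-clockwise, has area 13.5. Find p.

-2

The doubled signed area Σ (x_i y_{i+1} − x_{i+1} y_i) is linear in p.
With p=0 it equals 13; the coefficient of p is -7 (from the two edges through A_2).
So -7·p + 13 = 2·13.5 = 27 ⇒ p = -2.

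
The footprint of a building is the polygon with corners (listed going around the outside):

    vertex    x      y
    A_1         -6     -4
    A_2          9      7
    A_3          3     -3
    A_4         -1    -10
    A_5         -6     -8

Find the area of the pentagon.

81.5

A_1→A_2: (-6)(7) − (9)(-4) = -6
A_2→A_3: (9)(-3) − (3)(7) = -48
A_3→A_4: (3)(-10) − (-1)(-3) = -33
A_4→A_5: (-1)(-8) − (-6)(-10) = -52
A_5→A_1: (-6)(-4) − (-6)(-8) = -24
Σ = -163
Area = |Σ|/2 = 81.5.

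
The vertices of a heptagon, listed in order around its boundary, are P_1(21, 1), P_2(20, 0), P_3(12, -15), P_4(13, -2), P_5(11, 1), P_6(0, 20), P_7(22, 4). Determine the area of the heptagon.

Apply the shoelace formula: 2A = Σ (x_i·y_{i+1} − x_{i+1}·y_i), indices taken mod 7.
Σ = (-20) + (-300) + (171) + (35) + (220) + (-440) + (-62) = -396
Area = |Σ|/2 = 198.

198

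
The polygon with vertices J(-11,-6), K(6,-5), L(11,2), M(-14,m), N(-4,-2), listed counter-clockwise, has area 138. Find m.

4

Write out the shoelace sum; only the two edges meeting at M involve m:
2·Area = [(11·m − (-14)·2) + ((-14)·(-2) − (-4)·m)] + 160
       = 15·m + 216 = 276
⇒ m = 4.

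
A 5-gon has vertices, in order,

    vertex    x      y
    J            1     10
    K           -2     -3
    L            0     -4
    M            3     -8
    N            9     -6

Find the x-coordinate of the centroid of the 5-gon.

Apply the shoelace formula. First the cross-terms c_i = x_i·y_{i+1} − x_{i+1}·y_i:
  17, 8, 12, 54, 96  ⇒  2A = 187, A = 93.5.
Then Σ (x_i + x_{i+1})·c_i = 1611, so x̄ = 1611 / (6·93.5) = 537/187.

537/187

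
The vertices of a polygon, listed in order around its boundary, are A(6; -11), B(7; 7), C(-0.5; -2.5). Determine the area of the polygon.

Apply the shoelace formula: 2A = Σ (x_i·y_{i+1} − x_{i+1}·y_i), indices taken mod 3.
A→B: (6)(7) − (7)(-11) = 119
B→C: (7)(-2.5) − (-0.5)(7) = -14
C→A: (-0.5)(-11) − (6)(-2.5) = 20.5
Σ = 125.5
Area = |Σ|/2 = 62.75.

62.75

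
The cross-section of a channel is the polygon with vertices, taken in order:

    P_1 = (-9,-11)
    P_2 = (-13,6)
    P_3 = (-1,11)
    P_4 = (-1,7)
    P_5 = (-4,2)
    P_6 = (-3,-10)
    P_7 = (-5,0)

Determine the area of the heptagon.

Apply Gauss's area formula: 2A = Σ (x_i·y_{i+1} − x_{i+1}·y_i), indices taken mod 7.
Cross-terms: -197, -137, 4, 26, 46, -50, 55  ⇒  Σ = -253
Area = |Σ|/2 = 126.5.

126.5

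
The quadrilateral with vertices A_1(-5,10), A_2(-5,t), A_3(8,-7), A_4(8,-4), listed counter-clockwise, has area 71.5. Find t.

The doubled signed area Σ (x_i y_{i+1} − x_{i+1} y_i) is linear in t.
With t=0 it equals 169; the coefficient of t is -13 (from the two edges through A_2).
So -13·t + 169 = 2·71.5 = 143 ⇒ t = 2.

2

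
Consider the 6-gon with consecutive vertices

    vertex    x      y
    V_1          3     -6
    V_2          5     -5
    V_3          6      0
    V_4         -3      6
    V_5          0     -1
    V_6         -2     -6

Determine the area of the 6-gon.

Apply the shoelace formula: 2A = Σ (x_i·y_{i+1} − x_{i+1}·y_i), indices taken mod 6.
V_1→V_2: (3)(-5) − (5)(-6) = 15
V_2→V_3: (5)(0) − (6)(-5) = 30
V_3→V_4: (6)(6) − (-3)(0) = 36
V_4→V_5: (-3)(-1) − (0)(6) = 3
V_5→V_6: (0)(-6) − (-2)(-1) = -2
V_6→V_1: (-2)(-6) − (3)(-6) = 30
Σ = 112
Area = |Σ|/2 = 56.

56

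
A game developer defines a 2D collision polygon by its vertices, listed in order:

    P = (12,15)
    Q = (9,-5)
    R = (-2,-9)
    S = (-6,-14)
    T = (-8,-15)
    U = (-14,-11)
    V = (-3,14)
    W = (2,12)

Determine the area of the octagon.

431.5

Apply the surveyor's formula: 2A = Σ (x_i·y_{i+1} − x_{i+1}·y_i), indices taken mod 8.
Σ = (-195) + (-91) + (-26) + (-22) + (-122) + (-229) + (-64) + (-114) = -863
Area = |Σ|/2 = 431.5.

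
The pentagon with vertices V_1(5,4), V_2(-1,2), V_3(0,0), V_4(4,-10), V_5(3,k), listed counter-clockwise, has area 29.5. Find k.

The doubled signed area Σ (x_i y_{i+1} − x_{i+1} y_i) is linear in k.
With k=0 it equals 56; the coefficient of k is -1 (from the two edges through V_5).
So -1·k + 56 = 2·29.5 = 59 ⇒ k = -3.

-3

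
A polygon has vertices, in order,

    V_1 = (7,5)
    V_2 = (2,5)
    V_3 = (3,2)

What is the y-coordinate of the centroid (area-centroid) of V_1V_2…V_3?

Apply the shoelace (surveyor's) formula. First the cross-terms c_i = x_i·y_{i+1} − x_{i+1}·y_i:
  25, -11, 1  ⇒  2A = 15, A = 7.5.
Then Σ (y_i + y_{i+1})·c_i = 180, so ȳ = 180 / (6·7.5) = 4.

4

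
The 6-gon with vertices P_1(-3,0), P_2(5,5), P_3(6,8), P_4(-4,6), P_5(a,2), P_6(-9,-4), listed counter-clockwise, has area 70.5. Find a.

Write out the shoelace sum; only the two edges meeting at P_5 involve a:
2·Area = [((-4)·2 − a·6) + (a·(-4) − (-9)·2)] + 51
       = -10·a + 61 = 141
⇒ a = -8.

-8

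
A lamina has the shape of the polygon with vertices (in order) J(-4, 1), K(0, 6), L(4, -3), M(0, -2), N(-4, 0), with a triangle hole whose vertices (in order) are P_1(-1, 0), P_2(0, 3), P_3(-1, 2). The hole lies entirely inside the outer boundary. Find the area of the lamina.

Outer boundary:
Σ = (-24) + (-24) + (-8) + (-8) + (-4) = -68
Area = |Σ|/2 = 34.
Hole:
Apply the surveyor's formula: 2A = Σ (x_i·y_{i+1} − x_{i+1}·y_i), indices taken mod 3.
Σ = (-3) + (3) + (2) = 2
Area = |Σ|/2 = 1.
Net area = 34 − 1 = 33.

33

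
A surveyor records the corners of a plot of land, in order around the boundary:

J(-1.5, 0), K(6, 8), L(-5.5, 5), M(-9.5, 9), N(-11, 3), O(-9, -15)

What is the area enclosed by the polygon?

Apply the shoelace (surveyor's) formula: 2A = Σ (x_i·y_{i+1} − x_{i+1}·y_i), indices taken mod 6.
Cross-terms: -12, 74, -2, 70.5, 192, -22.5  ⇒  Σ = 300
Area = |Σ|/2 = 150.

150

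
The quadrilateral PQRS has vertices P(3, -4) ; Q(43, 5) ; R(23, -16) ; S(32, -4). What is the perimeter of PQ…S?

114

|PQ| = √((40)² + (9)²) = √1681 = 41
|QR| = √((-20)² + (-21)²) = √841 = 29
|RS| = √((9)² + (12)²) = √225 = 15
|SP| = √((-29)² + (0)²) = √841 = 29
Perimeter = 41 + 29 + 15 + 29 = 114.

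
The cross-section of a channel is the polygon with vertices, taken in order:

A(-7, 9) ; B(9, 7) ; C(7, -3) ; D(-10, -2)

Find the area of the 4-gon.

Apply the shoelace formula: 2A = Σ (x_i·y_{i+1} − x_{i+1}·y_i), indices taken mod 4.
Cross-terms: -130, -76, -44, -104  ⇒  Σ = -354
Area = |Σ|/2 = 177.

177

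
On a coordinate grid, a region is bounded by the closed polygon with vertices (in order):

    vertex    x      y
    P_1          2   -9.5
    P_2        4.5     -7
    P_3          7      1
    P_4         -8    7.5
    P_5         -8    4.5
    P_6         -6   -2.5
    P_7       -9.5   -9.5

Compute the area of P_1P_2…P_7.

P_1→P_2: (2)(-7) − (4.5)(-9.5) = 28.75
P_2→P_3: (4.5)(1) − (7)(-7) = 53.5
P_3→P_4: (7)(7.5) − (-8)(1) = 60.5
P_4→P_5: (-8)(4.5) − (-8)(7.5) = 24
P_5→P_6: (-8)(-2.5) − (-6)(4.5) = 47
P_6→P_7: (-6)(-9.5) − (-9.5)(-2.5) = 33.25
P_7→P_1: (-9.5)(-9.5) − (2)(-9.5) = 109.25
Σ = 356.25
Area = |Σ|/2 = 178.125.

178.125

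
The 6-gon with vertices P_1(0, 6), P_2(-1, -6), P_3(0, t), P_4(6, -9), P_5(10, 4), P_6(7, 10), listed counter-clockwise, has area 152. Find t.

Write out the shoelace sum; only the two edges meeting at P_3 involve t:
2·Area = [((-1)·t − 0·(-6)) + (0·(-9) − 6·t)] + 234
       = -7·t + 234 = 304
⇒ t = -10.

-10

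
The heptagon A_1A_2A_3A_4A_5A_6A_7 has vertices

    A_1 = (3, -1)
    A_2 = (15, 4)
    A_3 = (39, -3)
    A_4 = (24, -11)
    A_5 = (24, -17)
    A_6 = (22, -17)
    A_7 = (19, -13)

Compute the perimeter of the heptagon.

|A_1A_2| = √((12)² + (5)²) = √169 = 13
|A_2A_3| = √((24)² + (-7)²) = √625 = 25
|A_3A_4| = √((-15)² + (-8)²) = √289 = 17
|A_4A_5| = √((0)² + (-6)²) = √36 = 6
|A_5A_6| = √((-2)² + (0)²) = √4 = 2
|A_6A_7| = √((-3)² + (4)²) = √25 = 5
|A_7A_1| = √((-16)² + (12)²) = √400 = 20
Perimeter = 13 + 25 + 17 + 6 + 2 + 5 + 20 = 88.

88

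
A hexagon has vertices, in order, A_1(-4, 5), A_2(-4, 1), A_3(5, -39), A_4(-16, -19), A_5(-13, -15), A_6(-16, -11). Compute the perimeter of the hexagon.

|A_1A_2| = √((0)² + (-4)²) = √16 = 4
|A_2A_3| = √((9)² + (-40)²) = √1681 = 41
|A_3A_4| = √((-21)² + (20)²) = √841 = 29
|A_4A_5| = √((3)² + (4)²) = √25 = 5
|A_5A_6| = √((-3)² + (4)²) = √25 = 5
|A_6A_1| = √((12)² + (16)²) = √400 = 20
Perimeter = 4 + 41 + 29 + 5 + 5 + 20 = 104.

104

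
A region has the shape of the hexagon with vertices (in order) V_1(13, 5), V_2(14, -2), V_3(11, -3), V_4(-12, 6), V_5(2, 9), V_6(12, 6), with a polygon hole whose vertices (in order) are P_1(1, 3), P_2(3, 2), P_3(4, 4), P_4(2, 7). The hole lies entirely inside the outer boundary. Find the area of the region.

Outer boundary:
Apply the shoelace formula: 2A = Σ (x_i·y_{i+1} − x_{i+1}·y_i), indices taken mod 6.
V_1→V_2: (13)(-2) − (14)(5) = -96
V_2→V_3: (14)(-3) − (11)(-2) = -20
V_3→V_4: (11)(6) − (-12)(-3) = 30
V_4→V_5: (-12)(9) − (2)(6) = -120
V_5→V_6: (2)(6) − (12)(9) = -96
V_6→V_1: (12)(5) − (13)(6) = -18
Σ = -320
Area = |Σ|/2 = 160.
Hole:
Apply the shoelace (surveyor's) formula: 2A = Σ (x_i·y_{i+1} − x_{i+1}·y_i), indices taken mod 4.
Cross-terms: -7, 4, 20, -1  ⇒  Σ = 16
Area = |Σ|/2 = 8.
Net area = 160 − 8 = 152.

152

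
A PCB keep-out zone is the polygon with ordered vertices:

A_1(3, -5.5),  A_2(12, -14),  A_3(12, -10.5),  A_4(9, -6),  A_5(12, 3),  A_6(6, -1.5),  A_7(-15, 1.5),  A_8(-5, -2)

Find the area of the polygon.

104.5

Apply the surveyor's formula: 2A = Σ (x_i·y_{i+1} − x_{i+1}·y_i), indices taken mod 8.
Σ = (24) + (42) + (22.5) + (99) + (-36) + (-13.5) + (37.5) + (33.5) = 209
Area = |Σ|/2 = 104.5.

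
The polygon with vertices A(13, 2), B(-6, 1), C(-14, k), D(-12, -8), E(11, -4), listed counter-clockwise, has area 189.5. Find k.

3

Write out the shoelace sum; only the two edges meeting at C involve k:
2·Area = [((-6)·k − (-14)·1) + ((-14)·(-8) − (-12)·k)] + 235
       = 6·k + 361 = 379
⇒ k = 3.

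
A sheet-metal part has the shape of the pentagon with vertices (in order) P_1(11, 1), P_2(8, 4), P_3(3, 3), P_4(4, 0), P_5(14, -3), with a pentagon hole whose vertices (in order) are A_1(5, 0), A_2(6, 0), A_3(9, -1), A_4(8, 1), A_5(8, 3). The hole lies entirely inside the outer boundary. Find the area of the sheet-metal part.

Outer boundary:
Apply the shoelace (surveyor's) formula: 2A = Σ (x_i·y_{i+1} − x_{i+1}·y_i), indices taken mod 5.
Σ = (36) + (12) + (-12) + (-12) + (47) = 71
Area = |Σ|/2 = 35.5.
Hole:
Apply the surveyor's formula: 2A = Σ (x_i·y_{i+1} − x_{i+1}·y_i), indices taken mod 5.
Σ = (0) + (-6) + (17) + (16) + (-15) = 12
Area = |Σ|/2 = 6.
Net area = 35.5 − 6 = 29.5.

29.5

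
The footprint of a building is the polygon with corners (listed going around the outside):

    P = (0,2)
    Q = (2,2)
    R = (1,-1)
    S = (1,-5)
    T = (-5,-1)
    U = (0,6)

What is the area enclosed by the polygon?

34

Apply the shoelace formula: 2A = Σ (x_i·y_{i+1} − x_{i+1}·y_i), indices taken mod 6.
Cross-terms: -4, -4, -4, -26, -30, 0  ⇒  Σ = -68
Area = |Σ|/2 = 34.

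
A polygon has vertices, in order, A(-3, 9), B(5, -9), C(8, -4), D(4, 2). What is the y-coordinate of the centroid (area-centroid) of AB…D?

-139/162

Apply the shoelace (surveyor's) formula. First the cross-terms c_i = x_i·y_{i+1} − x_{i+1}·y_i:
  -18, 52, 32, 42  ⇒  2A = 108, A = 54.
Then Σ (y_i + y_{i+1})·c_i = -278, so ȳ = -278 / (6·54) = -139/162.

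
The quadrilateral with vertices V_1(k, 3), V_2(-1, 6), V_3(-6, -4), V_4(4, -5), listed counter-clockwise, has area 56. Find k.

1

Write out the shoelace sum; only the two edges meeting at V_1 involve k:
2·Area = [(4·3 − k·(-5)) + (k·6 − (-1)·3)] + 86
       = 11·k + 101 = 112
⇒ k = 1.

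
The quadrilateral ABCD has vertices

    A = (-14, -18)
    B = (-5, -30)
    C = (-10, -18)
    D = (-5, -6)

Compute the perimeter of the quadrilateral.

56

|AB| = √((9)² + (-12)²) = √225 = 15
|BC| = √((-5)² + (12)²) = √169 = 13
|CD| = √((5)² + (12)²) = √169 = 13
|DA| = √((-9)² + (-12)²) = √225 = 15
Perimeter = 15 + 13 + 13 + 15 = 56.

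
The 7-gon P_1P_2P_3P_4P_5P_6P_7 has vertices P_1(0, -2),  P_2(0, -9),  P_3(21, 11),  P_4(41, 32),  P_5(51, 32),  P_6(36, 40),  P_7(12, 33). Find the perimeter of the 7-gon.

154

|P_1P_2| = √((0)² + (-7)²) = √49 = 7
|P_2P_3| = √((21)² + (20)²) = √841 = 29
|P_3P_4| = √((20)² + (21)²) = √841 = 29
|P_4P_5| = √((10)² + (0)²) = √100 = 10
|P_5P_6| = √((-15)² + (8)²) = √289 = 17
|P_6P_7| = √((-24)² + (-7)²) = √625 = 25
|P_7P_1| = √((-12)² + (-35)²) = √1369 = 37
Perimeter = 7 + 29 + 29 + 10 + 17 + 25 + 37 = 154.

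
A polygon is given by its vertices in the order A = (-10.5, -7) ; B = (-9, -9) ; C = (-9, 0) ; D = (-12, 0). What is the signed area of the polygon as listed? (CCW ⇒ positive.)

17.25

Σ = (31.5) + (-81) + (0) + (84) = 34.5
Signed area = Σ/2 = 17.25 (positive ⇒ counter-clockwise traversal).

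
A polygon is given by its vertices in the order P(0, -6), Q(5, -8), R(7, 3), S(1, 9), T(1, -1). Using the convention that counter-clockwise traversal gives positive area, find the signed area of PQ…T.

Σ = (30) + (71) + (60) + (-10) + (-6) = 145
Signed area = Σ/2 = 72.5 (positive ⇒ counter-clockwise traversal).

72.5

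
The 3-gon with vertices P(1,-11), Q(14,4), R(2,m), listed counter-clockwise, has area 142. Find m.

The doubled signed area Σ (x_i y_{i+1} − x_{i+1} y_i) is linear in m.
With m=0 it equals 128; the coefficient of m is 13 (from the two edges through R).
So 13·m + 128 = 2·142 = 284 ⇒ m = 12.

12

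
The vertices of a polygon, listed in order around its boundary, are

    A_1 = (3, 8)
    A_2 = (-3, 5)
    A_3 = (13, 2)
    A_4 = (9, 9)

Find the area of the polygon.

A_1→A_2: (3)(5) − (-3)(8) = 39
A_2→A_3: (-3)(2) − (13)(5) = -71
A_3→A_4: (13)(9) − (9)(2) = 99
A_4→A_1: (9)(8) − (3)(9) = 45
Σ = 112
Area = |Σ|/2 = 56.

56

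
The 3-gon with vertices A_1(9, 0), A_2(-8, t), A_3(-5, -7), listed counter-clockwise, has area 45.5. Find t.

-2

Write out the shoelace sum; only the two edges meeting at A_2 involve t:
2·Area = [(9·t − (-8)·0) + ((-8)·(-7) − (-5)·t)] + 63
       = 14·t + 119 = 91
⇒ t = -2.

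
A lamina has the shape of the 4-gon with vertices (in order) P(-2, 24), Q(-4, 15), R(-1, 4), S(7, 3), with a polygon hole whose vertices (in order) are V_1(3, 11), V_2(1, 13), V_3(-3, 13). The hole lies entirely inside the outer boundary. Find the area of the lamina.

Outer boundary:
P→Q: (-2)(15) − (-4)(24) = 66
Q→R: (-4)(4) − (-1)(15) = -1
R→S: (-1)(3) − (7)(4) = -31
S→P: (7)(24) − (-2)(3) = 174
Σ = 208
Area = |Σ|/2 = 104.
Hole:
V_1→V_2: (3)(13) − (1)(11) = 28
V_2→V_3: (1)(13) − (-3)(13) = 52
V_3→V_1: (-3)(11) − (3)(13) = -72
Σ = 8
Area = |Σ|/2 = 4.
Net area = 104 − 4 = 100.

100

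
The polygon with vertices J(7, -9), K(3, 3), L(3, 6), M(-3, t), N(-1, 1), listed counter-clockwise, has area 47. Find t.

The doubled signed area Σ (x_i y_{i+1} − x_{i+1} y_i) is linear in t.
With t=0 it equals 74; the coefficient of t is 4 (from the two edges through M).
So 4·t + 74 = 2·47 = 94 ⇒ t = 5.

5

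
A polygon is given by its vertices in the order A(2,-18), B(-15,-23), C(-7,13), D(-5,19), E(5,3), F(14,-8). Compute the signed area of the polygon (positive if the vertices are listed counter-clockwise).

-584

Apply the shoelace (surveyor's) formula: 2A = Σ (x_i·y_{i+1} − x_{i+1}·y_i), indices taken mod 6.
Σ = (-316) + (-356) + (-68) + (-110) + (-82) + (-236) = -1168
Signed area = Σ/2 = -584 (negative ⇒ clockwise traversal).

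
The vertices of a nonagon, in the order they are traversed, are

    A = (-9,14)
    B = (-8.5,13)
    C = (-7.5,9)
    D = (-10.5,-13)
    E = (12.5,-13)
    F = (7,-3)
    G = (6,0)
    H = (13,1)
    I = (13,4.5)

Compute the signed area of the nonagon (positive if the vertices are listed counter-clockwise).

Σ = (2) + (21) + (192) + (299) + (53.5) + (18) + (6) + (45.5) + (222.5) = 859.5
Signed area = Σ/2 = 429.75 (positive ⇒ counter-clockwise traversal).

429.75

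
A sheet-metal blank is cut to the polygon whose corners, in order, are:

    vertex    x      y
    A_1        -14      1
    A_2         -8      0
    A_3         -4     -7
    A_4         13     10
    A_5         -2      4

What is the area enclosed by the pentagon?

120.5

Σ = (8) + (56) + (51) + (72) + (54) = 241
Area = |Σ|/2 = 120.5.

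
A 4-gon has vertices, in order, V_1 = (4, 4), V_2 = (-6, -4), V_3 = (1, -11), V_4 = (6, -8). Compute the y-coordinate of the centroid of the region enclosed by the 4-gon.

Apply the shoelace formula. First the cross-terms c_i = x_i·y_{i+1} − x_{i+1}·y_i:
  8, 70, 58, 56  ⇒  2A = 192, A = 96.
Then Σ (y_i + y_{i+1})·c_i = -2376, so ȳ = -2376 / (6·96) = -4.125.

-4.125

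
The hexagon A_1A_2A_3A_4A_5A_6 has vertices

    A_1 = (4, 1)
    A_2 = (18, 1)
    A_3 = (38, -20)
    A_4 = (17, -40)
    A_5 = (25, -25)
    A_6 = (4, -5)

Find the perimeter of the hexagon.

|A_1A_2| = √((14)² + (0)²) = √196 = 14
|A_2A_3| = √((20)² + (-21)²) = √841 = 29
|A_3A_4| = √((-21)² + (-20)²) = √841 = 29
|A_4A_5| = √((8)² + (15)²) = √289 = 17
|A_5A_6| = √((-21)² + (20)²) = √841 = 29
|A_6A_1| = √((0)² + (6)²) = √36 = 6
Perimeter = 14 + 29 + 29 + 17 + 29 + 6 = 124.

124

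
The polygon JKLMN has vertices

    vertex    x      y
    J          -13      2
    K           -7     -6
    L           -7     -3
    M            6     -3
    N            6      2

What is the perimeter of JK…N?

50

|JK| = √((6)² + (-8)²) = √100 = 10
|KL| = √((0)² + (3)²) = √9 = 3
|LM| = √((13)² + (0)²) = √169 = 13
|MN| = √((0)² + (5)²) = √25 = 5
|NJ| = √((-19)² + (0)²) = √361 = 19
Perimeter = 10 + 3 + 13 + 5 + 19 = 50.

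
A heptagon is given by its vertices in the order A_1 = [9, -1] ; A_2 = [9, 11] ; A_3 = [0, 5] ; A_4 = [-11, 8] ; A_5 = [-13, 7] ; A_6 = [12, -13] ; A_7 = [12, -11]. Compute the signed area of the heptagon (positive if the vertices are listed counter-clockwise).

215.5

Σ = (108) + (45) + (55) + (27) + (85) + (24) + (87) = 431
Signed area = Σ/2 = 215.5 (positive ⇒ counter-clockwise traversal).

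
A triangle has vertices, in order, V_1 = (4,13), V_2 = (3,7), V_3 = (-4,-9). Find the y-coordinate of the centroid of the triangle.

Apply Gauss's area formula. First the cross-terms c_i = x_i·y_{i+1} − x_{i+1}·y_i:
  -11, 1, -16  ⇒  2A = -26, A = -13.
Then Σ (y_i + y_{i+1})·c_i = -286, so ȳ = -286 / (6·(-13)) = 11/3.

11/3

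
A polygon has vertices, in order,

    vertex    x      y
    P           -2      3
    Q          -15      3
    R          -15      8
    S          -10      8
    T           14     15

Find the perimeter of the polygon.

|PQ| = √((-13)² + (0)²) = √169 = 13
|QR| = √((0)² + (5)²) = √25 = 5
|RS| = √((5)² + (0)²) = √25 = 5
|ST| = √((24)² + (7)²) = √625 = 25
|TP| = √((-16)² + (-12)²) = √400 = 20
Perimeter = 13 + 5 + 5 + 25 + 20 = 68.

68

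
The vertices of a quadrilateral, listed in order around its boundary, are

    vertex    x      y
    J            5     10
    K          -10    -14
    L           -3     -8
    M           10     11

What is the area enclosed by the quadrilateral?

Apply Gauss's area formula: 2A = Σ (x_i·y_{i+1} − x_{i+1}·y_i), indices taken mod 4.
Σ = (30) + (38) + (47) + (45) = 160
Area = |Σ|/2 = 80.

80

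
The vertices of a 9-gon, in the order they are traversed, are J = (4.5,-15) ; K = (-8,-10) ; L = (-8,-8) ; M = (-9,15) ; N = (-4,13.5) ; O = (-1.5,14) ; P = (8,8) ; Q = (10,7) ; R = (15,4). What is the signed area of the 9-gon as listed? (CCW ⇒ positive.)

-463.125

J→K: (4.5)(-10) − (-8)(-15) = -165
K→L: (-8)(-8) − (-8)(-10) = -16
L→M: (-8)(15) − (-9)(-8) = -192
M→N: (-9)(13.5) − (-4)(15) = -61.5
N→O: (-4)(14) − (-1.5)(13.5) = -35.75
O→P: (-1.5)(8) − (8)(14) = -124
P→Q: (8)(7) − (10)(8) = -24
Q→R: (10)(4) − (15)(7) = -65
R→J: (15)(-15) − (4.5)(4) = -243
Σ = -926.25
Signed area = Σ/2 = -463.125 (negative ⇒ clockwise traversal).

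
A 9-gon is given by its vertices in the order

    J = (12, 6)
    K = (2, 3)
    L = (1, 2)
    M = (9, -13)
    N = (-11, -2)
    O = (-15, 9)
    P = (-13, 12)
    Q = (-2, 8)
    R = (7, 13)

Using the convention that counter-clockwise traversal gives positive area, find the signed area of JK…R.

Cross-terms: 24, 1, -31, -161, -129, -63, -80, -82, -114  ⇒  Σ = -635
Signed area = Σ/2 = -317.5 (negative ⇒ clockwise traversal).

-317.5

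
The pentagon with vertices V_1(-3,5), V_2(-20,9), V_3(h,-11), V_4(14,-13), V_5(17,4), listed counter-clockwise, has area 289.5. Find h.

The doubled signed area Σ (x_i y_{i+1} − x_{i+1} y_i) is linear in h.
With h=0 it equals 821; the coefficient of h is -22 (from the two edges through V_3).
So -22·h + 821 = 2·289.5 = 579 ⇒ h = 11.

11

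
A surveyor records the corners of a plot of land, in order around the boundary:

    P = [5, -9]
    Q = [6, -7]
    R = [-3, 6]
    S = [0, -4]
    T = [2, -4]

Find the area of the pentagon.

P→Q: (5)(-7) − (6)(-9) = 19
Q→R: (6)(6) − (-3)(-7) = 15
R→S: (-3)(-4) − (0)(6) = 12
S→T: (0)(-4) − (2)(-4) = 8
T→P: (2)(-9) − (5)(-4) = 2
Σ = 56
Area = |Σ|/2 = 28.

28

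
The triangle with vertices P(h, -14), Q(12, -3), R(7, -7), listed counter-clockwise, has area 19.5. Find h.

8

Write out the shoelace sum; only the two edges meeting at P involve h:
2·Area = [(7·(-14) − h·(-7)) + (h·(-3) − 12·(-14))] + -63
       = 4·h + 7 = 39
⇒ h = 8.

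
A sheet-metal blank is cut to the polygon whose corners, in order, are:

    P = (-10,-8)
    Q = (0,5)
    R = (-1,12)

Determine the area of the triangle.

P→Q: (-10)(5) − (0)(-8) = -50
Q→R: (0)(12) − (-1)(5) = 5
R→P: (-1)(-8) − (-10)(12) = 128
Σ = 83
Area = |Σ|/2 = 41.5.

41.5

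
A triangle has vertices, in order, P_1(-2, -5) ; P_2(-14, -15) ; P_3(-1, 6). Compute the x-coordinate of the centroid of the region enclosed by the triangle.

Apply the shoelace (surveyor's) formula. First the cross-terms c_i = x_i·y_{i+1} − x_{i+1}·y_i:
  -40, -99, 17  ⇒  2A = -122, A = -61.
Then Σ (x_i + x_{i+1})·c_i = 2074, so x̄ = 2074 / (6·(-61)) = -17/3.

-17/3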